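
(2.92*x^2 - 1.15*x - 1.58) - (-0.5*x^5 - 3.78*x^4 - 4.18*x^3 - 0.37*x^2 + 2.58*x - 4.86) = 0.5*x^5 + 3.78*x^4 + 4.18*x^3 + 3.29*x^2 - 3.73*x + 3.28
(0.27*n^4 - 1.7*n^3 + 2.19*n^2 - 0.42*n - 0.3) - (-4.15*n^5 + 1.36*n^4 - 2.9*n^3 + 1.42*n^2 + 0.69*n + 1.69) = 4.15*n^5 - 1.09*n^4 + 1.2*n^3 + 0.77*n^2 - 1.11*n - 1.99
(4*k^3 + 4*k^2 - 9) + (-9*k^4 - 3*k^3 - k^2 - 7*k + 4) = -9*k^4 + k^3 + 3*k^2 - 7*k - 5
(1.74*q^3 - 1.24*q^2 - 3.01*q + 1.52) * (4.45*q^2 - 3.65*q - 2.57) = 7.743*q^5 - 11.869*q^4 - 13.3403*q^3 + 20.9373*q^2 + 2.1877*q - 3.9064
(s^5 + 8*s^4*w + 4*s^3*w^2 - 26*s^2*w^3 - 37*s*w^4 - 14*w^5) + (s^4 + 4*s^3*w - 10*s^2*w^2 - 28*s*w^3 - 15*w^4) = s^5 + 8*s^4*w + s^4 + 4*s^3*w^2 + 4*s^3*w - 26*s^2*w^3 - 10*s^2*w^2 - 37*s*w^4 - 28*s*w^3 - 14*w^5 - 15*w^4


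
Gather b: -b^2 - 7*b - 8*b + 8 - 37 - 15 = -b^2 - 15*b - 44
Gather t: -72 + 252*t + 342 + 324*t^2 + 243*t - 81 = 324*t^2 + 495*t + 189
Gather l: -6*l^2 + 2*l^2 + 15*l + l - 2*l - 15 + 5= -4*l^2 + 14*l - 10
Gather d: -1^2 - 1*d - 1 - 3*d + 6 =4 - 4*d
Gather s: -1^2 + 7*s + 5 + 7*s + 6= 14*s + 10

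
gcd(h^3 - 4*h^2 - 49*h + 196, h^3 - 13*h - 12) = h - 4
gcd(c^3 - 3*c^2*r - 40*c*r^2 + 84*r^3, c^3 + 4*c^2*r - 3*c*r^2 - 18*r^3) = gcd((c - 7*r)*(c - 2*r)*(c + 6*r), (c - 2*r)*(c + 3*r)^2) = -c + 2*r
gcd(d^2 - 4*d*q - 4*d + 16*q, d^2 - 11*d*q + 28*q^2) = -d + 4*q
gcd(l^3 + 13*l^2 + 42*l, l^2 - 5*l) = l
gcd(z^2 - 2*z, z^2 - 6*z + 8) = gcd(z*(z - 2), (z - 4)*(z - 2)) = z - 2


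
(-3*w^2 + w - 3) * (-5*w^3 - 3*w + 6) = 15*w^5 - 5*w^4 + 24*w^3 - 21*w^2 + 15*w - 18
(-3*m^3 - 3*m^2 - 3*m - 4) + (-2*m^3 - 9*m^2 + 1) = -5*m^3 - 12*m^2 - 3*m - 3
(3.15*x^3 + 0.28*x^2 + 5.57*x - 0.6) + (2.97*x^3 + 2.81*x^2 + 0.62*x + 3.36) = 6.12*x^3 + 3.09*x^2 + 6.19*x + 2.76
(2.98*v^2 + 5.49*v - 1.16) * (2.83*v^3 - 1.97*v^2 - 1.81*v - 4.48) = 8.4334*v^5 + 9.6661*v^4 - 19.4919*v^3 - 21.0021*v^2 - 22.4956*v + 5.1968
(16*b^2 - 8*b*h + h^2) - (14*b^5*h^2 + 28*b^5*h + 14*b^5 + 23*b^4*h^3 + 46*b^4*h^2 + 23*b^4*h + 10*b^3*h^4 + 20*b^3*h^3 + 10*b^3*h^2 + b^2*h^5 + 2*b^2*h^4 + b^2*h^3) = -14*b^5*h^2 - 28*b^5*h - 14*b^5 - 23*b^4*h^3 - 46*b^4*h^2 - 23*b^4*h - 10*b^3*h^4 - 20*b^3*h^3 - 10*b^3*h^2 - b^2*h^5 - 2*b^2*h^4 - b^2*h^3 + 16*b^2 - 8*b*h + h^2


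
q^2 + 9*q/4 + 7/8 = (q + 1/2)*(q + 7/4)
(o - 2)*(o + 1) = o^2 - o - 2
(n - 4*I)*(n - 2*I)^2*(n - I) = n^4 - 9*I*n^3 - 28*n^2 + 36*I*n + 16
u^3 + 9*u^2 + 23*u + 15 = (u + 1)*(u + 3)*(u + 5)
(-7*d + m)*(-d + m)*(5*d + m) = 35*d^3 - 33*d^2*m - 3*d*m^2 + m^3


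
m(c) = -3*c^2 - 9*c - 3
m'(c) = -6*c - 9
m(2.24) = -38.21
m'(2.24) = -22.44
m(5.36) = -137.43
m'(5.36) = -41.16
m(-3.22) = -5.13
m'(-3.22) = 10.32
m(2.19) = -37.10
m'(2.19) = -22.14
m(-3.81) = -12.26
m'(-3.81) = 13.86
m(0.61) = -9.61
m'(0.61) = -12.66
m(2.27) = -38.89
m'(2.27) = -22.62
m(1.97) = -32.37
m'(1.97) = -20.82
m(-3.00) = -3.00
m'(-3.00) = 9.00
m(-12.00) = -327.00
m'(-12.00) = 63.00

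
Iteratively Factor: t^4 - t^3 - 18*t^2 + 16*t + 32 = (t - 2)*(t^3 + t^2 - 16*t - 16) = (t - 2)*(t + 4)*(t^2 - 3*t - 4) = (t - 4)*(t - 2)*(t + 4)*(t + 1)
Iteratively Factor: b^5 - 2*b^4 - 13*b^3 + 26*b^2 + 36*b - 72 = (b + 2)*(b^4 - 4*b^3 - 5*b^2 + 36*b - 36) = (b - 2)*(b + 2)*(b^3 - 2*b^2 - 9*b + 18) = (b - 3)*(b - 2)*(b + 2)*(b^2 + b - 6) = (b - 3)*(b - 2)^2*(b + 2)*(b + 3)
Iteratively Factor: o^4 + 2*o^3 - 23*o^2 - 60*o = (o)*(o^3 + 2*o^2 - 23*o - 60) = o*(o + 4)*(o^2 - 2*o - 15) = o*(o - 5)*(o + 4)*(o + 3)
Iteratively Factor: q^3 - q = (q)*(q^2 - 1) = q*(q + 1)*(q - 1)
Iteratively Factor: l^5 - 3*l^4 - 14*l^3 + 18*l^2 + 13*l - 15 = (l - 1)*(l^4 - 2*l^3 - 16*l^2 + 2*l + 15) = (l - 5)*(l - 1)*(l^3 + 3*l^2 - l - 3) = (l - 5)*(l - 1)^2*(l^2 + 4*l + 3) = (l - 5)*(l - 1)^2*(l + 3)*(l + 1)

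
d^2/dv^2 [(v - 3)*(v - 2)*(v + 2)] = 6*v - 6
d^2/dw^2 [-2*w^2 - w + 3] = -4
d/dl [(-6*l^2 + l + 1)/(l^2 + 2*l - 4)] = (-13*l^2 + 46*l - 6)/(l^4 + 4*l^3 - 4*l^2 - 16*l + 16)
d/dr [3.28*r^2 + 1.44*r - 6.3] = 6.56*r + 1.44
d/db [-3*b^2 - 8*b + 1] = -6*b - 8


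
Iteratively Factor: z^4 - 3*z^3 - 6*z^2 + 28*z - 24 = (z - 2)*(z^3 - z^2 - 8*z + 12) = (z - 2)*(z + 3)*(z^2 - 4*z + 4) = (z - 2)^2*(z + 3)*(z - 2)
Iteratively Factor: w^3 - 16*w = (w - 4)*(w^2 + 4*w) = (w - 4)*(w + 4)*(w)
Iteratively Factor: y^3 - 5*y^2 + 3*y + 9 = (y - 3)*(y^2 - 2*y - 3) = (y - 3)*(y + 1)*(y - 3)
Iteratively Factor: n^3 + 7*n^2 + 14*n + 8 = (n + 2)*(n^2 + 5*n + 4) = (n + 2)*(n + 4)*(n + 1)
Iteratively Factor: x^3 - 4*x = (x + 2)*(x^2 - 2*x) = x*(x + 2)*(x - 2)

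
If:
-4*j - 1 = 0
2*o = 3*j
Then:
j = -1/4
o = -3/8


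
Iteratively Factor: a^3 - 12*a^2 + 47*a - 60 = (a - 3)*(a^2 - 9*a + 20) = (a - 4)*(a - 3)*(a - 5)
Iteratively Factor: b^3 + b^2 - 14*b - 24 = (b + 3)*(b^2 - 2*b - 8) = (b + 2)*(b + 3)*(b - 4)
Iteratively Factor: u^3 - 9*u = (u + 3)*(u^2 - 3*u) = (u - 3)*(u + 3)*(u)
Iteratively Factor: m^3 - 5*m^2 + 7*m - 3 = (m - 1)*(m^2 - 4*m + 3) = (m - 1)^2*(m - 3)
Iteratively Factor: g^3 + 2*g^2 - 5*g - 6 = (g - 2)*(g^2 + 4*g + 3) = (g - 2)*(g + 3)*(g + 1)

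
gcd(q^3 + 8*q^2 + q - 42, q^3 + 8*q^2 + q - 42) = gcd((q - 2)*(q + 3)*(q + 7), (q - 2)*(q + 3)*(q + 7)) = q^3 + 8*q^2 + q - 42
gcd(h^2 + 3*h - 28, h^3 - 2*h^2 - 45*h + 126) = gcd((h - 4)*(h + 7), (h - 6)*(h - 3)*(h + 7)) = h + 7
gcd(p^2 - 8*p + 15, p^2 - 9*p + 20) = p - 5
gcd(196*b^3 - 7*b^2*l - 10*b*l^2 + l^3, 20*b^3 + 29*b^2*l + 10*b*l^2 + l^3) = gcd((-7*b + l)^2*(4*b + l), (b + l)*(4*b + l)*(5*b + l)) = 4*b + l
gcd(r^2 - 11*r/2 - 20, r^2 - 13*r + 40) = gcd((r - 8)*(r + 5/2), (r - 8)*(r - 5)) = r - 8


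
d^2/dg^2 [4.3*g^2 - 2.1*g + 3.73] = 8.60000000000000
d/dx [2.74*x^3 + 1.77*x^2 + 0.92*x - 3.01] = 8.22*x^2 + 3.54*x + 0.92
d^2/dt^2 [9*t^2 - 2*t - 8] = 18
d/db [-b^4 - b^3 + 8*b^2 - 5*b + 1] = -4*b^3 - 3*b^2 + 16*b - 5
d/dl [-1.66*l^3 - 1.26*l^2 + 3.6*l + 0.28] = -4.98*l^2 - 2.52*l + 3.6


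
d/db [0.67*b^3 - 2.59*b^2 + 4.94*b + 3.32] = 2.01*b^2 - 5.18*b + 4.94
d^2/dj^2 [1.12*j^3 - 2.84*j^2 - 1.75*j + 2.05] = 6.72*j - 5.68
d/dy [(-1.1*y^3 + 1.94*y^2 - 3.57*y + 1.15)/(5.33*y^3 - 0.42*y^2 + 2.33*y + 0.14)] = (-9.8782*y^4 + 32.9302*y^3 - 15.8297*y^2 + 1.5092*y - 3.1793)/(28.4089*y^6 - 4.4772*y^5 + 25.0142*y^4 - 0.4648*y^3 + 5.3113*y^2 + 0.6524*y + 0.0196)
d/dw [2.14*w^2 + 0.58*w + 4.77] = 4.28*w + 0.58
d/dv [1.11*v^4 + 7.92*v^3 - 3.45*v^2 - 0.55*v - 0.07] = 4.44*v^3 + 23.76*v^2 - 6.9*v - 0.55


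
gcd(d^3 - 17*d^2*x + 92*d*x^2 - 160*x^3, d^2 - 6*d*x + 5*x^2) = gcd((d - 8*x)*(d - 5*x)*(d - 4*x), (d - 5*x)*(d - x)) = -d + 5*x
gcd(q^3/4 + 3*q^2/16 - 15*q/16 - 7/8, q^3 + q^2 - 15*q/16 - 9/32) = 1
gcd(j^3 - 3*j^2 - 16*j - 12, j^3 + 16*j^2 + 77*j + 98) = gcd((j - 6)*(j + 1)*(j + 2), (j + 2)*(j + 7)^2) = j + 2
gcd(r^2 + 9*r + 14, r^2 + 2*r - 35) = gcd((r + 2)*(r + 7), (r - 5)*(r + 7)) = r + 7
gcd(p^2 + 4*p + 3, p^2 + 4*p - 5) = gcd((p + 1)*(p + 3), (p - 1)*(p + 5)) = 1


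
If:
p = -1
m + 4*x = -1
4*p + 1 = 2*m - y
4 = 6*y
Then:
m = -7/6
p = -1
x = 1/24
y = 2/3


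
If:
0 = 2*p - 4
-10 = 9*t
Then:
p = 2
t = -10/9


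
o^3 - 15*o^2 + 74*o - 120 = (o - 6)*(o - 5)*(o - 4)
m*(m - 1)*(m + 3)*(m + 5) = m^4 + 7*m^3 + 7*m^2 - 15*m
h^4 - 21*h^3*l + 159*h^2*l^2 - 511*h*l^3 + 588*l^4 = (h - 7*l)^2*(h - 4*l)*(h - 3*l)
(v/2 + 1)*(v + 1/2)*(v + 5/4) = v^3/2 + 15*v^2/8 + 33*v/16 + 5/8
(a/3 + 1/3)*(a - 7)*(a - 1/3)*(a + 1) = a^4/3 - 16*a^3/9 - 34*a^2/9 - 8*a/9 + 7/9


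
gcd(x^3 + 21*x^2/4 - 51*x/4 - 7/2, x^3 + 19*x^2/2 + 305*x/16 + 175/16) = x + 7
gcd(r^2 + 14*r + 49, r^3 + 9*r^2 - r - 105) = r + 7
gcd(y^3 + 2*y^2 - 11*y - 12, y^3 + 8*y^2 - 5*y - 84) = y^2 + y - 12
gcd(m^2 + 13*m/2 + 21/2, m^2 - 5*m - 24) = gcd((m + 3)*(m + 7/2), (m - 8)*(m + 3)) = m + 3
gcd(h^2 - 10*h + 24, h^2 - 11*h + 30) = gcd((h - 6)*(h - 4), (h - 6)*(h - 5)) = h - 6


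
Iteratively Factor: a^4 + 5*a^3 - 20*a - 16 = (a + 2)*(a^3 + 3*a^2 - 6*a - 8) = (a + 1)*(a + 2)*(a^2 + 2*a - 8) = (a + 1)*(a + 2)*(a + 4)*(a - 2)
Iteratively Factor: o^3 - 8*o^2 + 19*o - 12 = (o - 1)*(o^2 - 7*o + 12) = (o - 4)*(o - 1)*(o - 3)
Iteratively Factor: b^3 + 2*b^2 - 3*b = (b)*(b^2 + 2*b - 3) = b*(b + 3)*(b - 1)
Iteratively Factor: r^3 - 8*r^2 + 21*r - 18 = (r - 3)*(r^2 - 5*r + 6) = (r - 3)*(r - 2)*(r - 3)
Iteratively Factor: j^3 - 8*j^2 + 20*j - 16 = (j - 2)*(j^2 - 6*j + 8) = (j - 2)^2*(j - 4)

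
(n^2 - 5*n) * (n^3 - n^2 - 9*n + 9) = n^5 - 6*n^4 - 4*n^3 + 54*n^2 - 45*n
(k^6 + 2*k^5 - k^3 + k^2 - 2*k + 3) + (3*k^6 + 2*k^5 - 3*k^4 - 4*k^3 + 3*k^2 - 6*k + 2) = 4*k^6 + 4*k^5 - 3*k^4 - 5*k^3 + 4*k^2 - 8*k + 5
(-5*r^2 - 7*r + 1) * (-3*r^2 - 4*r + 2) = 15*r^4 + 41*r^3 + 15*r^2 - 18*r + 2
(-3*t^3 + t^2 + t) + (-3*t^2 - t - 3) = -3*t^3 - 2*t^2 - 3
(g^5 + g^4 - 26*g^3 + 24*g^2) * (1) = g^5 + g^4 - 26*g^3 + 24*g^2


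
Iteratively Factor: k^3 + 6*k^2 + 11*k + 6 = (k + 1)*(k^2 + 5*k + 6) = (k + 1)*(k + 3)*(k + 2)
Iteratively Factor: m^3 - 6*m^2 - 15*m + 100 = (m - 5)*(m^2 - m - 20) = (m - 5)*(m + 4)*(m - 5)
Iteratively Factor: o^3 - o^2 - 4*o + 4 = (o - 2)*(o^2 + o - 2) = (o - 2)*(o - 1)*(o + 2)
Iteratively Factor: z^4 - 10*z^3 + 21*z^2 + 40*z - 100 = (z - 2)*(z^3 - 8*z^2 + 5*z + 50) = (z - 5)*(z - 2)*(z^2 - 3*z - 10) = (z - 5)*(z - 2)*(z + 2)*(z - 5)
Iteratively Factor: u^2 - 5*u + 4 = (u - 4)*(u - 1)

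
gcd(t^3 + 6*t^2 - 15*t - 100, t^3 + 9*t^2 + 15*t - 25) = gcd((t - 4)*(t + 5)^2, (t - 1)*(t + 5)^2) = t^2 + 10*t + 25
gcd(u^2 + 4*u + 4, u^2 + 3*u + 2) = u + 2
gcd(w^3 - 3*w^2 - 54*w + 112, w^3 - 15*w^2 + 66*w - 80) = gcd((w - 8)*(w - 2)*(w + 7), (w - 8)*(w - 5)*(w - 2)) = w^2 - 10*w + 16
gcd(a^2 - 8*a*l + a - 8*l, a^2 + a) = a + 1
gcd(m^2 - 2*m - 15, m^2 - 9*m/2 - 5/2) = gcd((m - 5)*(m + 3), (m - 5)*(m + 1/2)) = m - 5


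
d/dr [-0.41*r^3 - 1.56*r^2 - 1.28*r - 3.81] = -1.23*r^2 - 3.12*r - 1.28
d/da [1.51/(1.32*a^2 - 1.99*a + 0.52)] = (3.0049 - 3.9864*a)/(1.32*a^2 - 1.99*a + 0.52)^2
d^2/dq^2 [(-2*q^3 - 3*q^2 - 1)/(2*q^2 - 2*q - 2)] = (-7*q^3 - 18*q^2 - 3*q - 5)/(q^6 - 3*q^5 + 5*q^3 - 3*q - 1)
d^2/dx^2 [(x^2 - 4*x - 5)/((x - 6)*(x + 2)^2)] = 2*(x^4 - 16*x^3 + 114*x^2 - 280*x + 184)/(x^7 - 10*x^6 - 12*x^5 + 248*x^4 + 304*x^3 - 2016*x^2 - 5184*x - 3456)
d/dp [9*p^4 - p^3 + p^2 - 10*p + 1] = 36*p^3 - 3*p^2 + 2*p - 10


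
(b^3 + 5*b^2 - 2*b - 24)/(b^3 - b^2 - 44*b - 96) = (b - 2)/(b - 8)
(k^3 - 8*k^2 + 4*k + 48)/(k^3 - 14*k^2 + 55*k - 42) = (k^2 - 2*k - 8)/(k^2 - 8*k + 7)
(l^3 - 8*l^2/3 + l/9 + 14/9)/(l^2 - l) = l - 5/3 - 14/(9*l)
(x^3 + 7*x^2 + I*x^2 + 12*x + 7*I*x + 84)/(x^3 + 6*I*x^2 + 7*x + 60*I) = (x + 7)/(x + 5*I)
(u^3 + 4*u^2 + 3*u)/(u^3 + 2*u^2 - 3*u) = (u + 1)/(u - 1)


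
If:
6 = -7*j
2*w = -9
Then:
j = -6/7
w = -9/2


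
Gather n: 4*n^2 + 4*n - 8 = 4*n^2 + 4*n - 8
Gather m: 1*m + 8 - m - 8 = 0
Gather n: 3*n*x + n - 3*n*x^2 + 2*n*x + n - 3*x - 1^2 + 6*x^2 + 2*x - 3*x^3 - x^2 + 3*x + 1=n*(-3*x^2 + 5*x + 2) - 3*x^3 + 5*x^2 + 2*x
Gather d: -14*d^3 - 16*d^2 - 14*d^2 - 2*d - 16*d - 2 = -14*d^3 - 30*d^2 - 18*d - 2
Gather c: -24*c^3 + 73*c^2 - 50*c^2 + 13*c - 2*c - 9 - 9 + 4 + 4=-24*c^3 + 23*c^2 + 11*c - 10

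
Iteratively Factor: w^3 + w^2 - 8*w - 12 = (w + 2)*(w^2 - w - 6) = (w - 3)*(w + 2)*(w + 2)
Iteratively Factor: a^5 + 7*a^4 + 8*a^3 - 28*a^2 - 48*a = (a - 2)*(a^4 + 9*a^3 + 26*a^2 + 24*a) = (a - 2)*(a + 4)*(a^3 + 5*a^2 + 6*a) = (a - 2)*(a + 2)*(a + 4)*(a^2 + 3*a) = a*(a - 2)*(a + 2)*(a + 4)*(a + 3)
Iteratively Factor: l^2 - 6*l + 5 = (l - 1)*(l - 5)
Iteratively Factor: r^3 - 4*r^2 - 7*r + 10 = (r - 1)*(r^2 - 3*r - 10) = (r - 1)*(r + 2)*(r - 5)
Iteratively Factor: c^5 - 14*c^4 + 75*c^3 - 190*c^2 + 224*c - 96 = (c - 4)*(c^4 - 10*c^3 + 35*c^2 - 50*c + 24) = (c - 4)^2*(c^3 - 6*c^2 + 11*c - 6) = (c - 4)^2*(c - 3)*(c^2 - 3*c + 2) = (c - 4)^2*(c - 3)*(c - 2)*(c - 1)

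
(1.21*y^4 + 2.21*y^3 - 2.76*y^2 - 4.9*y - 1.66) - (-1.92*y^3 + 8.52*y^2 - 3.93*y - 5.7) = 1.21*y^4 + 4.13*y^3 - 11.28*y^2 - 0.97*y + 4.04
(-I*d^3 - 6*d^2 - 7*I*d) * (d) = -I*d^4 - 6*d^3 - 7*I*d^2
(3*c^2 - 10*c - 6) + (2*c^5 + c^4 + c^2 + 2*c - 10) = 2*c^5 + c^4 + 4*c^2 - 8*c - 16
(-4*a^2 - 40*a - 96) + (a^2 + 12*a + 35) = -3*a^2 - 28*a - 61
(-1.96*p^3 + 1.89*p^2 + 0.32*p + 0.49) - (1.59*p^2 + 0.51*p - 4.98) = -1.96*p^3 + 0.3*p^2 - 0.19*p + 5.47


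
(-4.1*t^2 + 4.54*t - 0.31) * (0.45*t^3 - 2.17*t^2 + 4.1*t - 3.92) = -1.845*t^5 + 10.94*t^4 - 26.8013*t^3 + 35.3587*t^2 - 19.0678*t + 1.2152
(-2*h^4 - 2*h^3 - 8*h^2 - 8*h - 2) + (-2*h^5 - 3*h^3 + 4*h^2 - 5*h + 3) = -2*h^5 - 2*h^4 - 5*h^3 - 4*h^2 - 13*h + 1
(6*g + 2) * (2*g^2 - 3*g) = 12*g^3 - 14*g^2 - 6*g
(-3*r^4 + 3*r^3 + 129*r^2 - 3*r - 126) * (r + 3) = -3*r^5 - 6*r^4 + 138*r^3 + 384*r^2 - 135*r - 378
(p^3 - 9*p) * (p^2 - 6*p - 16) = p^5 - 6*p^4 - 25*p^3 + 54*p^2 + 144*p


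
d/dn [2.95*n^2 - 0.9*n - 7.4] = 5.9*n - 0.9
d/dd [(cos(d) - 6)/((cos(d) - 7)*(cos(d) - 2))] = (cos(d)^2 - 12*cos(d) + 40)*sin(d)/((cos(d) - 7)^2*(cos(d) - 2)^2)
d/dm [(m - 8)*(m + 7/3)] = 2*m - 17/3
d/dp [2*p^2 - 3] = 4*p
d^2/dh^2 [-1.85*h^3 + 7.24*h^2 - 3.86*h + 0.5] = 14.48 - 11.1*h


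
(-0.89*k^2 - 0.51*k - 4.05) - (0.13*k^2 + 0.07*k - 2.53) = -1.02*k^2 - 0.58*k - 1.52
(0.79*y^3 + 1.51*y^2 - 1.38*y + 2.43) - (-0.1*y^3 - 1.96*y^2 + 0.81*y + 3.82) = 0.89*y^3 + 3.47*y^2 - 2.19*y - 1.39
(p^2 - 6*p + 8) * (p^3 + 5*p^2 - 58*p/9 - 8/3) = p^5 - p^4 - 256*p^3/9 + 76*p^2 - 320*p/9 - 64/3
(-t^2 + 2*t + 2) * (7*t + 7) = -7*t^3 + 7*t^2 + 28*t + 14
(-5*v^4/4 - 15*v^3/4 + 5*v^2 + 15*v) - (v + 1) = -5*v^4/4 - 15*v^3/4 + 5*v^2 + 14*v - 1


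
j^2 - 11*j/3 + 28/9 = (j - 7/3)*(j - 4/3)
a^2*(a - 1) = a^3 - a^2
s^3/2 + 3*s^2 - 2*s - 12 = (s/2 + 1)*(s - 2)*(s + 6)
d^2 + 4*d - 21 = (d - 3)*(d + 7)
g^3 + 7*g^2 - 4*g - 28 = (g - 2)*(g + 2)*(g + 7)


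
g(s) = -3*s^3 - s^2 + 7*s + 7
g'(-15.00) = -1988.00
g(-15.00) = 9802.00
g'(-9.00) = -704.00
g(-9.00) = 2050.00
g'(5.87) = -314.85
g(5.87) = -593.15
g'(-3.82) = -116.69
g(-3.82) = 132.90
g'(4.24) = -163.28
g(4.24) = -209.97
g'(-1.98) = -24.32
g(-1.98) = 12.51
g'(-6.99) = -418.76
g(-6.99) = 933.81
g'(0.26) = 5.87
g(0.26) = 8.70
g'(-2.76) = -56.04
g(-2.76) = 43.14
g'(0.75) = 0.44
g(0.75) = 10.42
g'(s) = -9*s^2 - 2*s + 7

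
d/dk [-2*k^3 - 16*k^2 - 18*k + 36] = -6*k^2 - 32*k - 18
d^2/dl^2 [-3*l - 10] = 0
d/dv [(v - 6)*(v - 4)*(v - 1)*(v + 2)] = 4*v^3 - 27*v^2 + 24*v + 44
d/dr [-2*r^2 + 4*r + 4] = 4 - 4*r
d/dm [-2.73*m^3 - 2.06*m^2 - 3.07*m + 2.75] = -8.19*m^2 - 4.12*m - 3.07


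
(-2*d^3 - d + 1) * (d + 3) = -2*d^4 - 6*d^3 - d^2 - 2*d + 3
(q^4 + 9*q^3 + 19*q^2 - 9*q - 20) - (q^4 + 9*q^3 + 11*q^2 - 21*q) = 8*q^2 + 12*q - 20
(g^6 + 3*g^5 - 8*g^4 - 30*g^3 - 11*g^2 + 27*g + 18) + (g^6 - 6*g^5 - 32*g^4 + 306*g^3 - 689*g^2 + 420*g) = 2*g^6 - 3*g^5 - 40*g^4 + 276*g^3 - 700*g^2 + 447*g + 18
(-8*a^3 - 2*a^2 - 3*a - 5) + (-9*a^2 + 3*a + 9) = -8*a^3 - 11*a^2 + 4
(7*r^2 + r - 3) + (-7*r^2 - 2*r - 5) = -r - 8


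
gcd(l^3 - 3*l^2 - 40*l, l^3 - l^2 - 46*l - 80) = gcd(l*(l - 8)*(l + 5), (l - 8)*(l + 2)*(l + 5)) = l^2 - 3*l - 40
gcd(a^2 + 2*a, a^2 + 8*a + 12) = a + 2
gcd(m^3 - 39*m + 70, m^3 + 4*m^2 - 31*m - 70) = m^2 + 2*m - 35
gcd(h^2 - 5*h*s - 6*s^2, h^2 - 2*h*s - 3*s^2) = h + s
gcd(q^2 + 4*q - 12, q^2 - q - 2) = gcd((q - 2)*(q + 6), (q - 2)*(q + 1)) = q - 2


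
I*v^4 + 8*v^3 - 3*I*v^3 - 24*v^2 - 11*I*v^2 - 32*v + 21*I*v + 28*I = (v - 4)*(v - 7*I)*(v - I)*(I*v + I)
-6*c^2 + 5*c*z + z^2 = (-c + z)*(6*c + z)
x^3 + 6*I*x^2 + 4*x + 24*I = (x - 2*I)*(x + 2*I)*(x + 6*I)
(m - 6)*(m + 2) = m^2 - 4*m - 12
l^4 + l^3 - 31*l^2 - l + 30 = (l - 5)*(l - 1)*(l + 1)*(l + 6)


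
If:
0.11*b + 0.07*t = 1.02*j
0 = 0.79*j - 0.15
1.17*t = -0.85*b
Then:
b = 3.27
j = 0.19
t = -2.38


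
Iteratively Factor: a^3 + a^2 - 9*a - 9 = (a + 3)*(a^2 - 2*a - 3) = (a + 1)*(a + 3)*(a - 3)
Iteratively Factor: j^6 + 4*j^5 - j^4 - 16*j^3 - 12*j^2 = (j + 1)*(j^5 + 3*j^4 - 4*j^3 - 12*j^2) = (j - 2)*(j + 1)*(j^4 + 5*j^3 + 6*j^2) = j*(j - 2)*(j + 1)*(j^3 + 5*j^2 + 6*j) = j*(j - 2)*(j + 1)*(j + 2)*(j^2 + 3*j) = j*(j - 2)*(j + 1)*(j + 2)*(j + 3)*(j)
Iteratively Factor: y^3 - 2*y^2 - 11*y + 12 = (y - 1)*(y^2 - y - 12) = (y - 4)*(y - 1)*(y + 3)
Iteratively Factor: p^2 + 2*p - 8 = (p + 4)*(p - 2)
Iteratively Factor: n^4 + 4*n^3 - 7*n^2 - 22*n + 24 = (n - 2)*(n^3 + 6*n^2 + 5*n - 12) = (n - 2)*(n - 1)*(n^2 + 7*n + 12) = (n - 2)*(n - 1)*(n + 3)*(n + 4)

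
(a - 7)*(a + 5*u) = a^2 + 5*a*u - 7*a - 35*u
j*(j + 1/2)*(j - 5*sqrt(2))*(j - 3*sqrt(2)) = j^4 - 8*sqrt(2)*j^3 + j^3/2 - 4*sqrt(2)*j^2 + 30*j^2 + 15*j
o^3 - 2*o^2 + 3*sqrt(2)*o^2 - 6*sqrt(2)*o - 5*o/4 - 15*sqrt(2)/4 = (o - 5/2)*(o + 1/2)*(o + 3*sqrt(2))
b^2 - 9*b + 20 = (b - 5)*(b - 4)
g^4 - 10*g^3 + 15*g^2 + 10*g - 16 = (g - 8)*(g - 2)*(g - 1)*(g + 1)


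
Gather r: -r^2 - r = -r^2 - r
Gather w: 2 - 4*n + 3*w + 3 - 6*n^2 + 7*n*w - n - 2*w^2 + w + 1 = -6*n^2 - 5*n - 2*w^2 + w*(7*n + 4) + 6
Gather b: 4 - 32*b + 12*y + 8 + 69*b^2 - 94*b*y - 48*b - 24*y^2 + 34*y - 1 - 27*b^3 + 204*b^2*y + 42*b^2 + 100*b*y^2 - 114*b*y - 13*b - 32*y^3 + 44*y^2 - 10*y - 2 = -27*b^3 + b^2*(204*y + 111) + b*(100*y^2 - 208*y - 93) - 32*y^3 + 20*y^2 + 36*y + 9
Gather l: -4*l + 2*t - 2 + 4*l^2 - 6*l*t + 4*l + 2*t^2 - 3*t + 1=4*l^2 - 6*l*t + 2*t^2 - t - 1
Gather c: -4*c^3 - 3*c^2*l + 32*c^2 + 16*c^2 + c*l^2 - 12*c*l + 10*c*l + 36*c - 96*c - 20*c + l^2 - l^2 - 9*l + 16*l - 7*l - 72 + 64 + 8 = -4*c^3 + c^2*(48 - 3*l) + c*(l^2 - 2*l - 80)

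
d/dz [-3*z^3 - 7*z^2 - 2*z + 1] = -9*z^2 - 14*z - 2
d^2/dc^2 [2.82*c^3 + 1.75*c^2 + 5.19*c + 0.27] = 16.92*c + 3.5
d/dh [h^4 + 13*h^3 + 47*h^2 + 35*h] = 4*h^3 + 39*h^2 + 94*h + 35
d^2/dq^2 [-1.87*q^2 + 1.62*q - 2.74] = -3.74000000000000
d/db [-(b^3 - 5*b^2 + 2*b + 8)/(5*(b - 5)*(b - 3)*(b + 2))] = (b^4 + 6*b^3 - 83*b^2 + 204*b - 68)/(5*(b^6 - 12*b^5 + 34*b^4 + 72*b^3 - 359*b^2 - 60*b + 900))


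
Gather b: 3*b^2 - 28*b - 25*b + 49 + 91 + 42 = 3*b^2 - 53*b + 182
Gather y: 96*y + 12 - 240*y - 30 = -144*y - 18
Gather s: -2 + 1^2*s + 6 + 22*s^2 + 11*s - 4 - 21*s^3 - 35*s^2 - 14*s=-21*s^3 - 13*s^2 - 2*s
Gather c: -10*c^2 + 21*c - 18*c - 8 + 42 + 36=-10*c^2 + 3*c + 70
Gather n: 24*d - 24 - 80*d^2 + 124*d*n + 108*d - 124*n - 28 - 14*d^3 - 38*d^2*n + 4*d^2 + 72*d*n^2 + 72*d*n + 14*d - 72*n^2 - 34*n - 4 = -14*d^3 - 76*d^2 + 146*d + n^2*(72*d - 72) + n*(-38*d^2 + 196*d - 158) - 56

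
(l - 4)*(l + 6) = l^2 + 2*l - 24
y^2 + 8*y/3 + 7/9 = (y + 1/3)*(y + 7/3)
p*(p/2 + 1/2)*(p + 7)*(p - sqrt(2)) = p^4/2 - sqrt(2)*p^3/2 + 4*p^3 - 4*sqrt(2)*p^2 + 7*p^2/2 - 7*sqrt(2)*p/2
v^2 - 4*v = v*(v - 4)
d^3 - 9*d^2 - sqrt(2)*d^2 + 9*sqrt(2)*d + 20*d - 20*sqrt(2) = (d - 5)*(d - 4)*(d - sqrt(2))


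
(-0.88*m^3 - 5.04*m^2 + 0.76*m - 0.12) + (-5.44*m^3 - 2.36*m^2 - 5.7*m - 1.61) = -6.32*m^3 - 7.4*m^2 - 4.94*m - 1.73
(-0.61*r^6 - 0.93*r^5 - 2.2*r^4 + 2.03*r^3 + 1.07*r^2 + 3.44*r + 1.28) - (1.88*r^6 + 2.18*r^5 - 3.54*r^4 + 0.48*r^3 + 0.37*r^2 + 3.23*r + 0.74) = -2.49*r^6 - 3.11*r^5 + 1.34*r^4 + 1.55*r^3 + 0.7*r^2 + 0.21*r + 0.54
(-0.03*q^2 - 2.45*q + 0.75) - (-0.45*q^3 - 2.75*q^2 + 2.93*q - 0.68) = 0.45*q^3 + 2.72*q^2 - 5.38*q + 1.43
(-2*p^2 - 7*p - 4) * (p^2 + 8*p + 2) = -2*p^4 - 23*p^3 - 64*p^2 - 46*p - 8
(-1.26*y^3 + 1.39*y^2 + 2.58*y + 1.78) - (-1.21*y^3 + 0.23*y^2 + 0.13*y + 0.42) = -0.05*y^3 + 1.16*y^2 + 2.45*y + 1.36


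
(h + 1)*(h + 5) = h^2 + 6*h + 5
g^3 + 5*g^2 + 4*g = g*(g + 1)*(g + 4)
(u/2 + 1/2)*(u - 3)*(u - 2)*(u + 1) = u^4/2 - 3*u^3/2 - 3*u^2/2 + 7*u/2 + 3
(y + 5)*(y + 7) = y^2 + 12*y + 35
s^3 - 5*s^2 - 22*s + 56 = (s - 7)*(s - 2)*(s + 4)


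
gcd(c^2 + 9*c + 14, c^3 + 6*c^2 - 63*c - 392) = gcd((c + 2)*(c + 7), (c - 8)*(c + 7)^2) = c + 7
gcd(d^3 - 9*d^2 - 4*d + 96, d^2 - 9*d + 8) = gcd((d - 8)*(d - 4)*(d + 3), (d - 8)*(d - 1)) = d - 8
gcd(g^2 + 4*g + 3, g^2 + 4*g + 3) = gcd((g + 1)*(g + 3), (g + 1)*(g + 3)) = g^2 + 4*g + 3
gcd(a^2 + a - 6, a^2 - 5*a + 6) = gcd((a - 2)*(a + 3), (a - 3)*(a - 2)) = a - 2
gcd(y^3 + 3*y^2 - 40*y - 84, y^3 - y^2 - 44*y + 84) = y^2 + y - 42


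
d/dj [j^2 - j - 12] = 2*j - 1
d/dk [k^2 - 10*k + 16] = 2*k - 10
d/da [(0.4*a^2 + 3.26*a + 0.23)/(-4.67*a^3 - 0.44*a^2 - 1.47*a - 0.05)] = (1.868*a^4 + 30.4484*a^3 + 4.0687*a^2 + 0.1624*a + 0.1751)/(21.8089*a^6 + 4.1096*a^5 + 13.9234*a^4 + 1.7606*a^3 + 2.2049*a^2 + 0.147*a + 0.0025)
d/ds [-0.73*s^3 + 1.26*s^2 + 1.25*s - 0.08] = -2.19*s^2 + 2.52*s + 1.25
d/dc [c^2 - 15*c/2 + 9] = 2*c - 15/2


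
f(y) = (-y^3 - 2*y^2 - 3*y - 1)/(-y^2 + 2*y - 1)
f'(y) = (2*y - 2)*(-y^3 - 2*y^2 - 3*y - 1)/(-y^2 + 2*y - 1)^2 + (-3*y^2 - 4*y - 3)/(-y^2 + 2*y - 1) = (y^3 - 3*y^2 - 7*y - 5)/(y^3 - 3*y^2 + 3*y - 1)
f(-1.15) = -0.29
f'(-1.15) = 0.25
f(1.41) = 71.44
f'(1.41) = -261.62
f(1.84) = 27.67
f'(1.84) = -36.79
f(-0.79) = -0.19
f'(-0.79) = 0.32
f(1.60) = 41.71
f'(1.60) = -91.59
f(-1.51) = -0.38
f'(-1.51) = 0.30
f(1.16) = 341.10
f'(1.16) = -3807.59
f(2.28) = 18.36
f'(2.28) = -11.78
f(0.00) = 1.00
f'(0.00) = 5.00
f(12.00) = 16.97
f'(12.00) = 0.91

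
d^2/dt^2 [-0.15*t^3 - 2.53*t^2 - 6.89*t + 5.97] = -0.9*t - 5.06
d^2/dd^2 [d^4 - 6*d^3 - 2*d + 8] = 12*d*(d - 3)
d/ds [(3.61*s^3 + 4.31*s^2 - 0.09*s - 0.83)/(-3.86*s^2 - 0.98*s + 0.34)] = (-13.9346*s^4 - 7.0756*s^3 - 0.888999999999999*s^2 - 3.4768*s - 0.844)/(14.8996*s^4 + 7.5656*s^3 - 1.6644*s^2 - 0.6664*s + 0.1156)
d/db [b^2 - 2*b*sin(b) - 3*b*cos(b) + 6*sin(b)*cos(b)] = 3*b*sin(b) - 2*b*cos(b) + 2*b - 2*sin(b) - 3*cos(b) + 6*cos(2*b)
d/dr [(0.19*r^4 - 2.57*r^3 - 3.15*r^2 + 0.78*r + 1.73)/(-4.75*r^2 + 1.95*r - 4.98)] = (-1.805*r^5 + 13.319*r^4 - 13.8078*r^3 + 35.9583*r^2 + 47.809*r - 7.2579)/(22.5625*r^4 - 18.525*r^3 + 51.1125*r^2 - 19.422*r + 24.8004)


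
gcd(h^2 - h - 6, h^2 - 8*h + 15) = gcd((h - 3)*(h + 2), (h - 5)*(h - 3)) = h - 3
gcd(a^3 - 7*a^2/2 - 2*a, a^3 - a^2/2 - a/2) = a^2 + a/2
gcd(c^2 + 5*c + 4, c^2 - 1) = c + 1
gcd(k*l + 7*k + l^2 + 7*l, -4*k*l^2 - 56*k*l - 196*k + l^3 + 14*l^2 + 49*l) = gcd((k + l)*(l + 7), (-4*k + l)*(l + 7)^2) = l + 7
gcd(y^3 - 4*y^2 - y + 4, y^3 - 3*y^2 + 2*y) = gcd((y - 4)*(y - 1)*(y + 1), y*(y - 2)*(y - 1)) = y - 1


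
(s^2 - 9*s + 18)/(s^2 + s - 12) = (s - 6)/(s + 4)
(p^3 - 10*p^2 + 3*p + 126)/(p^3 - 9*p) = (p^2 - 13*p + 42)/(p*(p - 3))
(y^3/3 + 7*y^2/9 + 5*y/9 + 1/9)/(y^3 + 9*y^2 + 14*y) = (3*y^3 + 7*y^2 + 5*y + 1)/(9*y*(y^2 + 9*y + 14))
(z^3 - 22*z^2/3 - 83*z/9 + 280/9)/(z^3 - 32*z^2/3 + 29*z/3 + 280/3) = (z - 5/3)/(z - 5)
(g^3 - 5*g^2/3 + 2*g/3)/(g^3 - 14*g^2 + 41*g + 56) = g*(3*g^2 - 5*g + 2)/(3*(g^3 - 14*g^2 + 41*g + 56))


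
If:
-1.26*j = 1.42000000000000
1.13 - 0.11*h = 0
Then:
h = 10.27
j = -1.13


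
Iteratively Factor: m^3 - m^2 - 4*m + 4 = (m + 2)*(m^2 - 3*m + 2) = (m - 2)*(m + 2)*(m - 1)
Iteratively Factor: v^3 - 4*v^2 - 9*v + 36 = (v - 3)*(v^2 - v - 12) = (v - 3)*(v + 3)*(v - 4)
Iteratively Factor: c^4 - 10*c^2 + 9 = (c - 3)*(c^3 + 3*c^2 - c - 3) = (c - 3)*(c + 1)*(c^2 + 2*c - 3) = (c - 3)*(c + 1)*(c + 3)*(c - 1)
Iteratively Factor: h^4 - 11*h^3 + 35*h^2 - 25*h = (h - 1)*(h^3 - 10*h^2 + 25*h) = (h - 5)*(h - 1)*(h^2 - 5*h) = h*(h - 5)*(h - 1)*(h - 5)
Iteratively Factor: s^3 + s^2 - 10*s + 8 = (s + 4)*(s^2 - 3*s + 2) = (s - 2)*(s + 4)*(s - 1)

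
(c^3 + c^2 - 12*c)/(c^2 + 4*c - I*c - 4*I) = c*(c - 3)/(c - I)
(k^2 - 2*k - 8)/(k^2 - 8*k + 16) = (k + 2)/(k - 4)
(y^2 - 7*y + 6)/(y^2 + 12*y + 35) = (y^2 - 7*y + 6)/(y^2 + 12*y + 35)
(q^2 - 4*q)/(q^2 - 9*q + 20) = q/(q - 5)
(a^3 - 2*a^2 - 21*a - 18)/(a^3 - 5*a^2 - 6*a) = (a + 3)/a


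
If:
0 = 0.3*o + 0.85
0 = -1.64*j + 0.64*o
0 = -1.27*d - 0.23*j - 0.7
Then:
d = -0.35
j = -1.11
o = -2.83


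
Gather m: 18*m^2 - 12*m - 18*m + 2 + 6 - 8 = 18*m^2 - 30*m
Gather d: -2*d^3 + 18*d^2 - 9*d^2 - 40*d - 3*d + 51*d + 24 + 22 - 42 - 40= -2*d^3 + 9*d^2 + 8*d - 36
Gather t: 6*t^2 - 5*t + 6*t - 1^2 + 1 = 6*t^2 + t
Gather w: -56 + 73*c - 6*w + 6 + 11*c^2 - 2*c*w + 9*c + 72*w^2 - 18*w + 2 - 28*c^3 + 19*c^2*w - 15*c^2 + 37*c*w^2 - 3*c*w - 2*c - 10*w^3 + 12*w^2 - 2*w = -28*c^3 - 4*c^2 + 80*c - 10*w^3 + w^2*(37*c + 84) + w*(19*c^2 - 5*c - 26) - 48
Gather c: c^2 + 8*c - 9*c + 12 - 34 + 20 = c^2 - c - 2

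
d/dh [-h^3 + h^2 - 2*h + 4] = -3*h^2 + 2*h - 2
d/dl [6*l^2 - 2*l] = 12*l - 2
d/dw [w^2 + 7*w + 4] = 2*w + 7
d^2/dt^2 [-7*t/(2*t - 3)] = -84/(2*t - 3)^3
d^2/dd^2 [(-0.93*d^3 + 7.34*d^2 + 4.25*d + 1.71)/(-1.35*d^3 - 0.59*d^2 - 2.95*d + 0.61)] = (3.5527136788005e-15*d^7 - 28.2357900000001*d^6 - 68.6961000000001*d^5 + 126.87111*d^4 - 33.116096*d^3 - 112.321662*d^2 - 33.407772*d - 51.751586)/(2.460375*d^9 + 3.225825*d^8 + 17.53893*d^7 + 10.968254*d^6 + 35.41062*d^5 + 0.190451999999998*d^4 + 20.80915*d^3 - 15.266958*d^2 + 3.293085*d - 0.226981)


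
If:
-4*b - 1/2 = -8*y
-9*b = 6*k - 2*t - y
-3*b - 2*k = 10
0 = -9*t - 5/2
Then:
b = -4249/72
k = 4009/48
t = -5/18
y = -265/9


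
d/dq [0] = 0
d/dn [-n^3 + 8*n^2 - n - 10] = -3*n^2 + 16*n - 1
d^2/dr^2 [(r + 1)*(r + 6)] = 2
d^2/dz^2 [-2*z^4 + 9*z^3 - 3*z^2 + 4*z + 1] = -24*z^2 + 54*z - 6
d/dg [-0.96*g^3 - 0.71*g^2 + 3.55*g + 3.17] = -2.88*g^2 - 1.42*g + 3.55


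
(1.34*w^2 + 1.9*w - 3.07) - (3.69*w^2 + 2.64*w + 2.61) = -2.35*w^2 - 0.74*w - 5.68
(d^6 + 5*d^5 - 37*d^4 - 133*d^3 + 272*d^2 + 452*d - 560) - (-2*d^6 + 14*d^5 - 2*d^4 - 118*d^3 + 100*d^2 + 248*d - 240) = 3*d^6 - 9*d^5 - 35*d^4 - 15*d^3 + 172*d^2 + 204*d - 320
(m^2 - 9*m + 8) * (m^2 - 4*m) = m^4 - 13*m^3 + 44*m^2 - 32*m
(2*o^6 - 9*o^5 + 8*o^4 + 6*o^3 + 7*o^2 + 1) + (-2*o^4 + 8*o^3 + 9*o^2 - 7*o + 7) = 2*o^6 - 9*o^5 + 6*o^4 + 14*o^3 + 16*o^2 - 7*o + 8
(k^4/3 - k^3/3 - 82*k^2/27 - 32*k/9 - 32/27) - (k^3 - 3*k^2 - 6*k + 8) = k^4/3 - 4*k^3/3 - k^2/27 + 22*k/9 - 248/27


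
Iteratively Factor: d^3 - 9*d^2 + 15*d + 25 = (d - 5)*(d^2 - 4*d - 5) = (d - 5)^2*(d + 1)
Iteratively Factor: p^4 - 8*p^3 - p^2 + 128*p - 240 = (p - 5)*(p^3 - 3*p^2 - 16*p + 48) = (p - 5)*(p + 4)*(p^2 - 7*p + 12) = (p - 5)*(p - 4)*(p + 4)*(p - 3)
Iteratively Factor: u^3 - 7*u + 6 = (u - 1)*(u^2 + u - 6) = (u - 1)*(u + 3)*(u - 2)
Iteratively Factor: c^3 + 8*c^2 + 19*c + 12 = (c + 3)*(c^2 + 5*c + 4) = (c + 3)*(c + 4)*(c + 1)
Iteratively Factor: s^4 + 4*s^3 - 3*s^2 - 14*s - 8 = (s + 1)*(s^3 + 3*s^2 - 6*s - 8) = (s + 1)*(s + 4)*(s^2 - s - 2) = (s + 1)^2*(s + 4)*(s - 2)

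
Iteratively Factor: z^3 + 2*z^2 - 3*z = (z - 1)*(z^2 + 3*z) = (z - 1)*(z + 3)*(z)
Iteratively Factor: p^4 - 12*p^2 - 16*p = (p + 2)*(p^3 - 2*p^2 - 8*p) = p*(p + 2)*(p^2 - 2*p - 8) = p*(p - 4)*(p + 2)*(p + 2)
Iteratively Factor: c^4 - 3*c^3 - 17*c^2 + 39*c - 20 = (c + 4)*(c^3 - 7*c^2 + 11*c - 5) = (c - 1)*(c + 4)*(c^2 - 6*c + 5) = (c - 1)^2*(c + 4)*(c - 5)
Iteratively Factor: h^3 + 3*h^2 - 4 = (h - 1)*(h^2 + 4*h + 4) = (h - 1)*(h + 2)*(h + 2)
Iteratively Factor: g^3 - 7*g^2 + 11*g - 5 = (g - 1)*(g^2 - 6*g + 5) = (g - 1)^2*(g - 5)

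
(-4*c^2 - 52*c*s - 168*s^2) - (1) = -4*c^2 - 52*c*s - 168*s^2 - 1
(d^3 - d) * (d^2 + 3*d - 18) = d^5 + 3*d^4 - 19*d^3 - 3*d^2 + 18*d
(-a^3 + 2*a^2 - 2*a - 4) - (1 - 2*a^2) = -a^3 + 4*a^2 - 2*a - 5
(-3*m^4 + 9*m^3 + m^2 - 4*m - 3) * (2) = -6*m^4 + 18*m^3 + 2*m^2 - 8*m - 6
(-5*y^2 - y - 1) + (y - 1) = -5*y^2 - 2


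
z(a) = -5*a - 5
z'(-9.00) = -5.00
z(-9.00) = 40.00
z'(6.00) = -5.00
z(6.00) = -35.00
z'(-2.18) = -5.00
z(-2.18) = 5.90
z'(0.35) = -5.00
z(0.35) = -6.75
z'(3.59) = -5.00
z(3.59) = -22.95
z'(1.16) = -5.00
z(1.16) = -10.80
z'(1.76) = -5.00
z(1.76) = -13.80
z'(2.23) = -5.00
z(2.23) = -16.15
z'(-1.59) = -5.00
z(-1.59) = 2.95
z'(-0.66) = -5.00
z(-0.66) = -1.70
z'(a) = -5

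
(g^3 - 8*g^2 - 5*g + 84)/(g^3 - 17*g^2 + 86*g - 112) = (g^2 - g - 12)/(g^2 - 10*g + 16)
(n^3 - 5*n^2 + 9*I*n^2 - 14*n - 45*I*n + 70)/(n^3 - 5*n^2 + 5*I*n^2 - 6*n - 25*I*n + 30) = (n + 7*I)/(n + 3*I)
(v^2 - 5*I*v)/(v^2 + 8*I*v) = (v - 5*I)/(v + 8*I)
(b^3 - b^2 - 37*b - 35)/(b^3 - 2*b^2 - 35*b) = (b + 1)/b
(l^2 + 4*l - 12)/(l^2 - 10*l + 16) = (l + 6)/(l - 8)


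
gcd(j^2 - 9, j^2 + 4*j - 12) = 1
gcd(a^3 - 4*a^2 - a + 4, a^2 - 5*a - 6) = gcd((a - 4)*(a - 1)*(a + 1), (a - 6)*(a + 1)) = a + 1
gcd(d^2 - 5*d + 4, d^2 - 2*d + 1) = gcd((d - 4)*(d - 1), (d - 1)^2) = d - 1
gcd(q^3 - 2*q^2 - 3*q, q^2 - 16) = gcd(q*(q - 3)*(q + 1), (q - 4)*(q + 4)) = 1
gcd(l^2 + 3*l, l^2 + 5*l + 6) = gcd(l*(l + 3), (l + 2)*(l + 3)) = l + 3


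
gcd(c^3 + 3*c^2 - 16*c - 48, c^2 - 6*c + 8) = c - 4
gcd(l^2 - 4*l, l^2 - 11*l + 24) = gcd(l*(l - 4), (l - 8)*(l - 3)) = 1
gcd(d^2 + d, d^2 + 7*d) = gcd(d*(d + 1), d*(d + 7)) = d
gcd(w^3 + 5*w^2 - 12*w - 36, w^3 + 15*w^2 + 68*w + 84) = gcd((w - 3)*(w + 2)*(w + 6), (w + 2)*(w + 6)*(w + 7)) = w^2 + 8*w + 12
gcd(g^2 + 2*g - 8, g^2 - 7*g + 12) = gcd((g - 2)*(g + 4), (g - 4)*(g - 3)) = 1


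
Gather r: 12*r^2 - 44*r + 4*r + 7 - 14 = 12*r^2 - 40*r - 7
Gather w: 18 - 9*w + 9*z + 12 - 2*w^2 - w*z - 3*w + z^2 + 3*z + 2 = -2*w^2 + w*(-z - 12) + z^2 + 12*z + 32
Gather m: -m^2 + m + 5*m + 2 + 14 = -m^2 + 6*m + 16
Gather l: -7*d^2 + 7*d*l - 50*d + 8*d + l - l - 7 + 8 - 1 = -7*d^2 + 7*d*l - 42*d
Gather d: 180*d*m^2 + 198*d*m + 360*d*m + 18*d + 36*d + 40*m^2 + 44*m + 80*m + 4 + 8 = d*(180*m^2 + 558*m + 54) + 40*m^2 + 124*m + 12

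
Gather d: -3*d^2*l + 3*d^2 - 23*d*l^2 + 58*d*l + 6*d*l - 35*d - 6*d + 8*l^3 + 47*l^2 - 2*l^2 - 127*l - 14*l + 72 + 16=d^2*(3 - 3*l) + d*(-23*l^2 + 64*l - 41) + 8*l^3 + 45*l^2 - 141*l + 88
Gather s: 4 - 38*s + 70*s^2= 70*s^2 - 38*s + 4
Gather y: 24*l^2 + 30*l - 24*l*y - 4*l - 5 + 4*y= 24*l^2 + 26*l + y*(4 - 24*l) - 5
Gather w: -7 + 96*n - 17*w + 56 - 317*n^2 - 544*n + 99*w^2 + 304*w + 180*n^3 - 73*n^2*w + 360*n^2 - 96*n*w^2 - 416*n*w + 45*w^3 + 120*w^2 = 180*n^3 + 43*n^2 - 448*n + 45*w^3 + w^2*(219 - 96*n) + w*(-73*n^2 - 416*n + 287) + 49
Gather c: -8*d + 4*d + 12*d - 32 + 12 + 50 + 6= 8*d + 36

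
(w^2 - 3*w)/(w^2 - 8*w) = (w - 3)/(w - 8)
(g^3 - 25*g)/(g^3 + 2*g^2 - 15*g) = (g - 5)/(g - 3)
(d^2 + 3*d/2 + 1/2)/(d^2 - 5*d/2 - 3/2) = (d + 1)/(d - 3)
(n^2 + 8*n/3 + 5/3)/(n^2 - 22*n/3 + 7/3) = (3*n^2 + 8*n + 5)/(3*n^2 - 22*n + 7)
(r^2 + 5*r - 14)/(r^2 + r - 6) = (r + 7)/(r + 3)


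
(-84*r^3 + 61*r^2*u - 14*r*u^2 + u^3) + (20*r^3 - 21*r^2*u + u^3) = -64*r^3 + 40*r^2*u - 14*r*u^2 + 2*u^3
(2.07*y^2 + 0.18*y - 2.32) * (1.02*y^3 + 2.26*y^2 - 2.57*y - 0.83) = 2.1114*y^5 + 4.8618*y^4 - 7.2795*y^3 - 7.4239*y^2 + 5.813*y + 1.9256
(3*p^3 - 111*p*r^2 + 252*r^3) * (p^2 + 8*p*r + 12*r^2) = 3*p^5 + 24*p^4*r - 75*p^3*r^2 - 636*p^2*r^3 + 684*p*r^4 + 3024*r^5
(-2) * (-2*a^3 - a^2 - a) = 4*a^3 + 2*a^2 + 2*a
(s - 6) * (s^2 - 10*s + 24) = s^3 - 16*s^2 + 84*s - 144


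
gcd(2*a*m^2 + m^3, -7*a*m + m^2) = m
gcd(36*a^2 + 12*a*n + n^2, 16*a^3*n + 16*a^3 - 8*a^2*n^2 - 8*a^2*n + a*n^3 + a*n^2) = 1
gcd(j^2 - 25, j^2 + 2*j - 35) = j - 5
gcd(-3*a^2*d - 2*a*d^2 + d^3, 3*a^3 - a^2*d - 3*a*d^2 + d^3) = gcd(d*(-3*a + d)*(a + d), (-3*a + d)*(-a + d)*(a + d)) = 3*a^2 + 2*a*d - d^2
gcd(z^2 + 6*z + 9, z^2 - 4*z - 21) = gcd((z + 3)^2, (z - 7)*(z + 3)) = z + 3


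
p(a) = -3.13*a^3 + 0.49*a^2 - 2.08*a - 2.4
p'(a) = -9.39*a^2 + 0.98*a - 2.08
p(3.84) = -180.39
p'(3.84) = -136.78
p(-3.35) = 127.74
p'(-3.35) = -110.74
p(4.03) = -207.69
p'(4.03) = -150.63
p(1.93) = -27.09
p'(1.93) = -35.17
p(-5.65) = 589.53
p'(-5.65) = -307.37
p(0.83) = -5.58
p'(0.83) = -7.74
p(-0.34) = -1.51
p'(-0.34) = -3.50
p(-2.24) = 39.90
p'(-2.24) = -51.39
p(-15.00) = 10702.80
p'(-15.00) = -2129.53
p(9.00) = -2263.20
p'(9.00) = -753.85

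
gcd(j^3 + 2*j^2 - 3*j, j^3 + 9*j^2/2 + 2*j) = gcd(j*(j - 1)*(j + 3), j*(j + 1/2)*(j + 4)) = j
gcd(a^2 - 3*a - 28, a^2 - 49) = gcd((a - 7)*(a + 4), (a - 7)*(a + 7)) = a - 7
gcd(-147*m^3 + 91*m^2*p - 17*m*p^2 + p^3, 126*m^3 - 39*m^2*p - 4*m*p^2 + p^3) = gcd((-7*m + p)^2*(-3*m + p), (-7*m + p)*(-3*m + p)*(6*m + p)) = 21*m^2 - 10*m*p + p^2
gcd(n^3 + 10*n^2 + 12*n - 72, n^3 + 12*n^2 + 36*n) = n^2 + 12*n + 36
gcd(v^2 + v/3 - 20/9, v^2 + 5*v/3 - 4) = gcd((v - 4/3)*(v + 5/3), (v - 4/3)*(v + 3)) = v - 4/3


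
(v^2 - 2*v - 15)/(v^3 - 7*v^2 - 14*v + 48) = (v - 5)/(v^2 - 10*v + 16)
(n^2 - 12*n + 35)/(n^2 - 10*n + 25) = (n - 7)/(n - 5)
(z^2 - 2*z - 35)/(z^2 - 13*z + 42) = (z + 5)/(z - 6)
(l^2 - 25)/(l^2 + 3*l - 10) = (l - 5)/(l - 2)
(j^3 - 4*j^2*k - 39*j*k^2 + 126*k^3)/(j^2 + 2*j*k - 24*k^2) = (j^2 - 10*j*k + 21*k^2)/(j - 4*k)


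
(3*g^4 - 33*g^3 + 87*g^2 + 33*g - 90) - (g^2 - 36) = 3*g^4 - 33*g^3 + 86*g^2 + 33*g - 54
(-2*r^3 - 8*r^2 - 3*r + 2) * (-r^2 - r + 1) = 2*r^5 + 10*r^4 + 9*r^3 - 7*r^2 - 5*r + 2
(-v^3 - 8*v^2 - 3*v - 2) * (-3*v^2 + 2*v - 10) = 3*v^5 + 22*v^4 + 3*v^3 + 80*v^2 + 26*v + 20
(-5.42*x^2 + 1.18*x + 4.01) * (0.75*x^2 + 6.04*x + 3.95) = -4.065*x^4 - 31.8518*x^3 - 11.2743*x^2 + 28.8814*x + 15.8395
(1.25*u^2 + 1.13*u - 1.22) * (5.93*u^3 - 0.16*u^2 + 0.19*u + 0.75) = 7.4125*u^5 + 6.5009*u^4 - 7.1779*u^3 + 1.3474*u^2 + 0.6157*u - 0.915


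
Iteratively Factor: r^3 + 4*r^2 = (r)*(r^2 + 4*r) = r^2*(r + 4)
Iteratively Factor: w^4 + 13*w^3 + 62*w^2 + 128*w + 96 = (w + 2)*(w^3 + 11*w^2 + 40*w + 48) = (w + 2)*(w + 4)*(w^2 + 7*w + 12) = (w + 2)*(w + 3)*(w + 4)*(w + 4)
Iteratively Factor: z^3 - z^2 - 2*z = (z)*(z^2 - z - 2) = z*(z + 1)*(z - 2)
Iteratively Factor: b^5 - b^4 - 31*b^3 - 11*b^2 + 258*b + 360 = (b + 3)*(b^4 - 4*b^3 - 19*b^2 + 46*b + 120) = (b + 2)*(b + 3)*(b^3 - 6*b^2 - 7*b + 60) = (b - 4)*(b + 2)*(b + 3)*(b^2 - 2*b - 15) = (b - 4)*(b + 2)*(b + 3)^2*(b - 5)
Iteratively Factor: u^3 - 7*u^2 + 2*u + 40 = (u + 2)*(u^2 - 9*u + 20) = (u - 4)*(u + 2)*(u - 5)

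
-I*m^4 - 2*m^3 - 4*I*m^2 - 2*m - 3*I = (m - 3*I)*(m - I)*(m + I)*(-I*m + 1)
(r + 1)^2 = r^2 + 2*r + 1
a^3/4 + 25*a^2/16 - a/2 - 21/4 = (a/4 + 1/2)*(a - 7/4)*(a + 6)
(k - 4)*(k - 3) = k^2 - 7*k + 12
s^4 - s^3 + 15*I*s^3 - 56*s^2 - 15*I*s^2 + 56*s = s*(s - 1)*(s + 7*I)*(s + 8*I)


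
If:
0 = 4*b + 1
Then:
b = -1/4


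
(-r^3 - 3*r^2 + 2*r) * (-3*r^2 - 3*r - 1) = 3*r^5 + 12*r^4 + 4*r^3 - 3*r^2 - 2*r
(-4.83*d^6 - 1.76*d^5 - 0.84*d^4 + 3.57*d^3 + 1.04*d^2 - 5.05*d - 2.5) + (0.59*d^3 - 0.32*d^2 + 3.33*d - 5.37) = -4.83*d^6 - 1.76*d^5 - 0.84*d^4 + 4.16*d^3 + 0.72*d^2 - 1.72*d - 7.87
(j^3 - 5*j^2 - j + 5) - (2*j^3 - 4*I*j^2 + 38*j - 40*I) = -j^3 - 5*j^2 + 4*I*j^2 - 39*j + 5 + 40*I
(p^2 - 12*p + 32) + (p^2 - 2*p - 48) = 2*p^2 - 14*p - 16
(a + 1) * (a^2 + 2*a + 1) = a^3 + 3*a^2 + 3*a + 1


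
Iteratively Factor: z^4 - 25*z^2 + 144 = (z + 3)*(z^3 - 3*z^2 - 16*z + 48) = (z - 4)*(z + 3)*(z^2 + z - 12) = (z - 4)*(z + 3)*(z + 4)*(z - 3)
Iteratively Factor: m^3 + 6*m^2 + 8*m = (m)*(m^2 + 6*m + 8) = m*(m + 4)*(m + 2)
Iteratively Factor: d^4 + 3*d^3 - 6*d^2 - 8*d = (d - 2)*(d^3 + 5*d^2 + 4*d) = (d - 2)*(d + 1)*(d^2 + 4*d) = d*(d - 2)*(d + 1)*(d + 4)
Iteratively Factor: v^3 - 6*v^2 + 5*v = (v)*(v^2 - 6*v + 5) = v*(v - 5)*(v - 1)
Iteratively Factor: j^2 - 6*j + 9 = (j - 3)*(j - 3)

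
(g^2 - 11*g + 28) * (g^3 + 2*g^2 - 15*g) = g^5 - 9*g^4 - 9*g^3 + 221*g^2 - 420*g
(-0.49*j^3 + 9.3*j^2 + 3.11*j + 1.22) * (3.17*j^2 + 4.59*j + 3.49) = -1.5533*j^5 + 27.2319*j^4 + 50.8356*j^3 + 50.5993*j^2 + 16.4537*j + 4.2578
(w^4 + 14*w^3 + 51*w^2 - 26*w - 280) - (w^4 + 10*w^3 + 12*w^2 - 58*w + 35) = 4*w^3 + 39*w^2 + 32*w - 315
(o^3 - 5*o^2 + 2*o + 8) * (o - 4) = o^4 - 9*o^3 + 22*o^2 - 32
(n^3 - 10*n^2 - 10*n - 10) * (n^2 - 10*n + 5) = n^5 - 20*n^4 + 95*n^3 + 40*n^2 + 50*n - 50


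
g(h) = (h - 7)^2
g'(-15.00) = -44.00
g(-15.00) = 484.00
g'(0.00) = -14.00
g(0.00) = 49.00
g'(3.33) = -7.34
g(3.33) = 13.47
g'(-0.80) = -15.60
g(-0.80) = 60.84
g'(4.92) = -4.16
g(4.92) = 4.33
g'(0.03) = -13.94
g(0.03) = 48.58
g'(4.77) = -4.46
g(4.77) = 4.97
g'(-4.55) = -23.10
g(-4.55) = 133.40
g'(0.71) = -12.58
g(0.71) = 39.56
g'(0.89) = -12.22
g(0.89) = 37.33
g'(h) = 2*h - 14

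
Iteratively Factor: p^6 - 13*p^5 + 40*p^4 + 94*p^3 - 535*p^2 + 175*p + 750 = (p + 1)*(p^5 - 14*p^4 + 54*p^3 + 40*p^2 - 575*p + 750) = (p - 5)*(p + 1)*(p^4 - 9*p^3 + 9*p^2 + 85*p - 150) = (p - 5)^2*(p + 1)*(p^3 - 4*p^2 - 11*p + 30) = (p - 5)^2*(p + 1)*(p + 3)*(p^2 - 7*p + 10) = (p - 5)^2*(p - 2)*(p + 1)*(p + 3)*(p - 5)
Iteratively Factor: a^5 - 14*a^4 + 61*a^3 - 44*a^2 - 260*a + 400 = (a + 2)*(a^4 - 16*a^3 + 93*a^2 - 230*a + 200) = (a - 5)*(a + 2)*(a^3 - 11*a^2 + 38*a - 40) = (a - 5)^2*(a + 2)*(a^2 - 6*a + 8) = (a - 5)^2*(a - 2)*(a + 2)*(a - 4)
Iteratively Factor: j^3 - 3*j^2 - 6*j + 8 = (j - 4)*(j^2 + j - 2) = (j - 4)*(j + 2)*(j - 1)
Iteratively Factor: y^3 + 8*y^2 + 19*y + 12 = (y + 1)*(y^2 + 7*y + 12) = (y + 1)*(y + 4)*(y + 3)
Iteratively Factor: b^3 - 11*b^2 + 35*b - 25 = (b - 1)*(b^2 - 10*b + 25) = (b - 5)*(b - 1)*(b - 5)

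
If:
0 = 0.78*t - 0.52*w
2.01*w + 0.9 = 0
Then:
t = -0.30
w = -0.45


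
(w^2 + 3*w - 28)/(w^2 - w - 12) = (w + 7)/(w + 3)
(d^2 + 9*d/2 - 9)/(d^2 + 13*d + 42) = (d - 3/2)/(d + 7)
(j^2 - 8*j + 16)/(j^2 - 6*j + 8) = (j - 4)/(j - 2)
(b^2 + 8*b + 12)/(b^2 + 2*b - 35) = (b^2 + 8*b + 12)/(b^2 + 2*b - 35)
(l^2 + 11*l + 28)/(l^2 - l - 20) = (l + 7)/(l - 5)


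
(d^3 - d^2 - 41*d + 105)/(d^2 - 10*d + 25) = (d^2 + 4*d - 21)/(d - 5)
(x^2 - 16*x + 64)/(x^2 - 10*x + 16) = (x - 8)/(x - 2)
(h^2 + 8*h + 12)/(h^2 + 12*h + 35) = (h^2 + 8*h + 12)/(h^2 + 12*h + 35)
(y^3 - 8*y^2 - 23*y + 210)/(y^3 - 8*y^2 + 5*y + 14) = (y^2 - y - 30)/(y^2 - y - 2)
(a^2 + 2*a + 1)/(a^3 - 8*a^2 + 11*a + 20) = (a + 1)/(a^2 - 9*a + 20)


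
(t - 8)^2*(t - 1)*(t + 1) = t^4 - 16*t^3 + 63*t^2 + 16*t - 64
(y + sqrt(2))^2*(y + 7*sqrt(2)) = y^3 + 9*sqrt(2)*y^2 + 30*y + 14*sqrt(2)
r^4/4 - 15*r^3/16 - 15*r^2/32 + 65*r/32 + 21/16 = (r/4 + 1/4)*(r - 7/2)*(r - 2)*(r + 3/4)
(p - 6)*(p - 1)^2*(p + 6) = p^4 - 2*p^3 - 35*p^2 + 72*p - 36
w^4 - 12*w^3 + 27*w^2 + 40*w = w*(w - 8)*(w - 5)*(w + 1)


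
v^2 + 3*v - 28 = (v - 4)*(v + 7)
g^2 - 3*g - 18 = (g - 6)*(g + 3)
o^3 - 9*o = o*(o - 3)*(o + 3)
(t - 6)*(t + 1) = t^2 - 5*t - 6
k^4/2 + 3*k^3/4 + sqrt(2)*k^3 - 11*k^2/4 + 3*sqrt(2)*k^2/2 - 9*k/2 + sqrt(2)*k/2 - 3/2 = (k/2 + 1/2)*(k + 1/2)*(k - sqrt(2))*(k + 3*sqrt(2))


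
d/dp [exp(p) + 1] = exp(p)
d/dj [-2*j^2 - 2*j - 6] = -4*j - 2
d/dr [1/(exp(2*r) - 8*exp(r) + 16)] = 2*(4 - exp(r))*exp(r)/(exp(2*r) - 8*exp(r) + 16)^2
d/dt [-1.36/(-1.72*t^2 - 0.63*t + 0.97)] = (-4.6784*t - 0.8568)/(1.72*t^2 + 0.63*t - 0.97)^2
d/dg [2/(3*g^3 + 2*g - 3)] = 2*(-9*g^2 - 2)/(3*g^3 + 2*g - 3)^2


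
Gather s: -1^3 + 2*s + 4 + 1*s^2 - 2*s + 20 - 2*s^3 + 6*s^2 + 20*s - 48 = -2*s^3 + 7*s^2 + 20*s - 25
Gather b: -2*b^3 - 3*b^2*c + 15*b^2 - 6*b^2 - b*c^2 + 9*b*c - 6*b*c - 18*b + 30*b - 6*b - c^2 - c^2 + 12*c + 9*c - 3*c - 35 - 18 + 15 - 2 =-2*b^3 + b^2*(9 - 3*c) + b*(-c^2 + 3*c + 6) - 2*c^2 + 18*c - 40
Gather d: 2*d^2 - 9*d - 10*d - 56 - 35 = 2*d^2 - 19*d - 91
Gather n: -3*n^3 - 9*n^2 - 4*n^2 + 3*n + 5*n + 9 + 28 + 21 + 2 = -3*n^3 - 13*n^2 + 8*n + 60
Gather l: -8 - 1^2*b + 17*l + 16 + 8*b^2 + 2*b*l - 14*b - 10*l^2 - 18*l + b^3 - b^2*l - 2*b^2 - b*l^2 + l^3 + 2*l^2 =b^3 + 6*b^2 - 15*b + l^3 + l^2*(-b - 8) + l*(-b^2 + 2*b - 1) + 8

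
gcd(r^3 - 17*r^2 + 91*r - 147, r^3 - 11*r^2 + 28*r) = r - 7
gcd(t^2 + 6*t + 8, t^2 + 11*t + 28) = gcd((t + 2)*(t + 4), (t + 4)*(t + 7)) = t + 4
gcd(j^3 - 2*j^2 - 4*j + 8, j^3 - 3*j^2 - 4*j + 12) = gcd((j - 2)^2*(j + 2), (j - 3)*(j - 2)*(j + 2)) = j^2 - 4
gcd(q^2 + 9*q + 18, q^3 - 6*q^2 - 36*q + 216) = q + 6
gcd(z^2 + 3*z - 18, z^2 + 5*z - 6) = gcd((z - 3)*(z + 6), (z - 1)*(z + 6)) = z + 6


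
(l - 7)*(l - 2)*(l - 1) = l^3 - 10*l^2 + 23*l - 14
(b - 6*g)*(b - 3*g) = b^2 - 9*b*g + 18*g^2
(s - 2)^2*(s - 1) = s^3 - 5*s^2 + 8*s - 4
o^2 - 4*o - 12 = (o - 6)*(o + 2)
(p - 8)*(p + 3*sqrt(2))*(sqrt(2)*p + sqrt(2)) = sqrt(2)*p^3 - 7*sqrt(2)*p^2 + 6*p^2 - 42*p - 8*sqrt(2)*p - 48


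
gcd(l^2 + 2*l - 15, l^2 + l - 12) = l - 3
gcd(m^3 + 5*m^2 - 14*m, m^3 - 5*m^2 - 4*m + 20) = m - 2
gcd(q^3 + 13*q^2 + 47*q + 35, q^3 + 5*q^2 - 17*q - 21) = q^2 + 8*q + 7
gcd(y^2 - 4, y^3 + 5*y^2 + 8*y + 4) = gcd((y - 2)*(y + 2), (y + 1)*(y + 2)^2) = y + 2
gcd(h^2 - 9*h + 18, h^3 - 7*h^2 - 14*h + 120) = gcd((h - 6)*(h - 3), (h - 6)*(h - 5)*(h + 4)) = h - 6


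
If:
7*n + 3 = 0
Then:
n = -3/7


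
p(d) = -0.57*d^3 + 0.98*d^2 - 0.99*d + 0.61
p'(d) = -1.71*d^2 + 1.96*d - 0.99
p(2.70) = -6.14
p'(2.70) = -8.16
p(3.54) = -15.90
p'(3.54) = -15.48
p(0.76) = 0.17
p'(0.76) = -0.49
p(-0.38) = 1.16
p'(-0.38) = -1.98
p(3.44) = -14.40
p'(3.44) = -14.48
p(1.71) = -1.07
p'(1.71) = -2.64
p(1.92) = -1.71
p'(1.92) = -3.53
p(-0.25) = 0.93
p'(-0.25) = -1.59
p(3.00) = -8.93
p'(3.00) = -10.50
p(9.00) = -344.45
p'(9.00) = -121.86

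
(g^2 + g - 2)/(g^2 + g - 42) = (g^2 + g - 2)/(g^2 + g - 42)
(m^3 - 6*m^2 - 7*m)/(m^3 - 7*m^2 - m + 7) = m/(m - 1)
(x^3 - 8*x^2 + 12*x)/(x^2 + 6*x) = (x^2 - 8*x + 12)/(x + 6)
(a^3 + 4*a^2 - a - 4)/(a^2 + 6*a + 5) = (a^2 + 3*a - 4)/(a + 5)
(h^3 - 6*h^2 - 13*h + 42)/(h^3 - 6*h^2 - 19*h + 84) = (h^2 + h - 6)/(h^2 + h - 12)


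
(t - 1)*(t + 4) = t^2 + 3*t - 4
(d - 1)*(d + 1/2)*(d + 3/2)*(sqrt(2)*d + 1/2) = sqrt(2)*d^4 + d^3/2 + sqrt(2)*d^3 - 5*sqrt(2)*d^2/4 + d^2/2 - 3*sqrt(2)*d/4 - 5*d/8 - 3/8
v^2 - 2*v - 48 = (v - 8)*(v + 6)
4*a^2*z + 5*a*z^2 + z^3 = z*(a + z)*(4*a + z)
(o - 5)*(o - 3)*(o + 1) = o^3 - 7*o^2 + 7*o + 15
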